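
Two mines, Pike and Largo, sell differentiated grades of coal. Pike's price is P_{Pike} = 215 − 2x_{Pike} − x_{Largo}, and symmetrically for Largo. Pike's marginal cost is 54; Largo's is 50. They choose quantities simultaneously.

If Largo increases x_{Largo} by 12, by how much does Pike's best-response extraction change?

Mine Pike's profit: π = x_{Pike}(215 − 2x_{Pike} − x_{Largo}) − 54x_{Pike}.
∂π/∂x_{Pike} = 161 − 4x_{Pike} − x_{Largo} = 0 ⇒ x_{Pike} = 40.25 − 0.25x_{Largo}.
The reaction-function slope is −0.25, so a 12-unit rise in x_{Largo} moves x_{Pike} by −0.25 × 12 = −3. Pike's best response falls — the actions are strategic substitutes.

-3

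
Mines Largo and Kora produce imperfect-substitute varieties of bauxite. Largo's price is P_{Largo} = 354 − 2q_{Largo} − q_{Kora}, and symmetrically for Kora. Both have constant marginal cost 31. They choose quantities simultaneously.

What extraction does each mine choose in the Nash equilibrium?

64.6

Mine Largo's profit: π = q_{Largo}(354 − 2q_{Largo} − q_{Kora}) − 31q_{Largo}.
∂π/∂q_{Largo} = 323 − 4q_{Largo} − q_{Kora} = 0 ⇒ q_{Largo} = 80.75 − 0.25q_{Kora}.
Setting q_{Largo} = q_{Kora} in the reaction function: q_{Largo} = 80.75 − 0.25q_{Largo}, so q_{Largo} = 80.75 / 1.25 = 64.6.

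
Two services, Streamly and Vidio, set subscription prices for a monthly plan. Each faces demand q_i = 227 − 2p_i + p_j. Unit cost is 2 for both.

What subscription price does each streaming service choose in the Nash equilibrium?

Streamly's profit: π = (p_{Streamly} − 2)(227 − 2p_{Streamly} + p_{Vidio}).
∂π/∂p_{Streamly} = 231 − 4p_{Streamly} + p_{Vidio} = 0 ⇒ p_{Streamly} = 57.75 + 0.25p_{Vidio}.
Setting p_{Streamly} = p_{Vidio} in the reaction function: p_{Streamly} = 57.75 + 0.25p_{Streamly}, so p_{Streamly} = 57.75 / 0.75 = 77.

77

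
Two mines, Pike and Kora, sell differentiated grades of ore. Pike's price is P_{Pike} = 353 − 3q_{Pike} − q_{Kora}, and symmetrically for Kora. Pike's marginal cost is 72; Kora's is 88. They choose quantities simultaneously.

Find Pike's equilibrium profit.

Mine Pike's profit: π = q_{Pike}(353 − 3q_{Pike} − q_{Kora}) − 72q_{Pike}.
∂π/∂q_{Pike} = 281 − 6q_{Pike} − q_{Kora} = 0 ⇒ q_{Pike} = 281/6 − (1/6)q_{Kora}.
Similarly q_{Kora} = 265/6 − (1/6)q_{Pike}.
Substituting the second reaction function into the first: q_{Pike} = 281/6 − (1/6)(265/6 − (1/6)q_{Pike}), which gives (35/36)q_{Pike} = 1421/36 ⇒ q_{Pike} = 40.6.
Then q_{Kora} = 265/6 − (1/6)·40.6 = 37.4.
P_{Pike} = 353 − 3·40.6 − 37.4 = 193.8.
Profit = (193.8 − 72)·40.6 = 4945.08.

4945.08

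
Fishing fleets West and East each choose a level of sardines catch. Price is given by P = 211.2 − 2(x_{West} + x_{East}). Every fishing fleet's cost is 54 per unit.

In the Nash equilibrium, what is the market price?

106.4

Fishing fleet West's profit: π = x_{West}(211.2 − 2(x_{West} + x_{East})) − 54x_{West}.
∂π/∂x_{West} = 157.2 − 4x_{West} − 2x_{East} = 0, so x_{West} = 39.3 − 0.5x_{East}.
By symmetry x_{East} = x_{West}; substituting into the reaction function, 1.5x_{West} = 39.3 and x_{West} = 26.2.
Equilibrium price: P = 211.2 − 2·52.4 = 106.4.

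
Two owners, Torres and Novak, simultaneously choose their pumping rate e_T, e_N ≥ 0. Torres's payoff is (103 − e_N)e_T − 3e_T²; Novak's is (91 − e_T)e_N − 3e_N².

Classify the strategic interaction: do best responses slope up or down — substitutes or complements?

strategic substitutes

Expanding Torres's payoff: 103e_T − e_Ne_T − 3e_T².
∂π/∂e_T = 103 − e_N − 6e_T = 0, so e_T = 103/6 − (1/6)e_N.
The best-response slope de_T/de_N = −1/6 < 0: the reaction function is downward-sloping, so the choices are strategic substitutes.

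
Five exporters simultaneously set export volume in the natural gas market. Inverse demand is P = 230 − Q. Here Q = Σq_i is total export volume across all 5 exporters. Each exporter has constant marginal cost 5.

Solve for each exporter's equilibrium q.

A representative exporter's profit is π_i = q_i(230 − Q) − 5q_i, with Q = q_i + Σ_{j≠i} q_j.
First-order condition: 225 − 2q_i − Σ_{j≠i} q_j = 0.
In a symmetric equilibrium every exporter chooses the same q, so Σ_{j≠i} q_j = 4q. The condition becomes 225 − 6q = 0, giving q = 225/6 = 37.5.

37.5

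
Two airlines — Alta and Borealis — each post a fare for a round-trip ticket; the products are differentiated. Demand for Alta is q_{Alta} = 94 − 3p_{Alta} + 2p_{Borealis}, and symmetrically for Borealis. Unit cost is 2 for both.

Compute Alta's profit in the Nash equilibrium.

Alta's profit: π = (p_{Alta} − 2)(94 − 3p_{Alta} + 2p_{Borealis}).
∂π/∂p_{Alta} = 100 − 6p_{Alta} + 2p_{Borealis} = 0 ⇒ p_{Alta} = 50/3 + (1/3)p_{Borealis}.
By symmetry p_{Borealis} = p_{Alta}; substituting into the reaction function, (2/3)p_{Alta} = 50/3 and p_{Alta} = 25.
q_{Alta} = 94 − 3·25 + 2·25 = 69.
Profit = (25 − 2)·69 = 1587.

1587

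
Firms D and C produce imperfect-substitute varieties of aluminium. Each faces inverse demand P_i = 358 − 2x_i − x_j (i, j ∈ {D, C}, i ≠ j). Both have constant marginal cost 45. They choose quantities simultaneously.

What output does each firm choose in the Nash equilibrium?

62.6

Firm D's profit: π = x_D(358 − 2x_D − x_C) − 45x_D.
∂π/∂x_D = 313 − 4x_D − x_C = 0 ⇒ x_D = 78.25 − 0.25x_C.
By symmetry x_C = x_D; substituting into the reaction function, 1.25x_D = 78.25 and x_D = 62.6.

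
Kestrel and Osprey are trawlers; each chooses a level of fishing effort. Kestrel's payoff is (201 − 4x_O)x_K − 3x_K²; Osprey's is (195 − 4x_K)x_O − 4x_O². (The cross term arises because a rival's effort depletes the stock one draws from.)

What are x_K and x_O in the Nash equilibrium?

Expanding Kestrel's payoff: 201x_K − 4x_Ox_K − 3x_K².
∂π/∂x_K = 201 − 4x_O − 6x_K = 0, so x_K = 33.5 − (2/3)x_O.
Likewise for Osprey: x_O = 24.375 − 0.5x_K.
Plugging x_O into Kestrel's best response: x_K = 33.5 − (2/3)(24.375 − 0.5x_K) ⇒ (2/3)x_K = 17.25, so x_K = 25.875.
Then x_O = 24.375 − 0.5·25.875 = 11.4375.

25.875, 11.4375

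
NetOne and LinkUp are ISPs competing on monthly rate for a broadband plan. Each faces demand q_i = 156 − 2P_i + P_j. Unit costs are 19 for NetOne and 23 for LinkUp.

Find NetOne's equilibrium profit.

4268.88

NetOne's profit: π = (P_{NetOne} − 19)(156 − 2P_{NetOne} + P_{LinkUp}).
∂π/∂P_{NetOne} = 194 − 4P_{NetOne} + P_{LinkUp} = 0 ⇒ P_{NetOne} = 48.5 + 0.25P_{LinkUp}.
Similarly P_{LinkUp} = 50.5 + 0.25P_{NetOne}.
Plugging P_{LinkUp} into NetOne's best response: P_{NetOne} = 48.5 + 0.25(50.5 + 0.25P_{NetOne}) ⇒ 0.9375P_{NetOne} = 61.125, so P_{NetOne} = 65.2.
Then P_{LinkUp} = 50.5 + 0.25·65.2 = 66.8.
q_{NetOne} = 156 − 2·65.2 + 66.8 = 92.4.
Profit = (65.2 − 19)·92.4 = 4268.88.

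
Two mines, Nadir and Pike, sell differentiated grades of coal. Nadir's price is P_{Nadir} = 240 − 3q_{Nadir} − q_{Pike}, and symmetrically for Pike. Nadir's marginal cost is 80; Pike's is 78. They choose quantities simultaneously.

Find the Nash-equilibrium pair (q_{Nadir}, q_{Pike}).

Mine Nadir's profit: π = q_{Nadir}(240 − 3q_{Nadir} − q_{Pike}) − 80q_{Nadir}.
∂π/∂q_{Nadir} = 160 − 6q_{Nadir} − q_{Pike} = 0 ⇒ q_{Nadir} = 80/3 − (1/6)q_{Pike}.
Similarly q_{Pike} = 27 − (1/6)q_{Nadir}.
Plugging q_{Pike} into Nadir's best response: q_{Nadir} = 80/3 − (1/6)(27 − (1/6)q_{Nadir}) ⇒ (35/36)q_{Nadir} = 133/6, so q_{Nadir} = 22.8.
Then q_{Pike} = 27 − (1/6)·22.8 = 23.2.

22.8, 23.2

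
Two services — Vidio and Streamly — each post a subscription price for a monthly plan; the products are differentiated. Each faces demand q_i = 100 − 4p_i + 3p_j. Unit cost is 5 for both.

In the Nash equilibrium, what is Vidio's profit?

Vidio's profit: π = (p_{Vidio} − 5)(100 − 4p_{Vidio} + 3p_{Streamly}).
∂π/∂p_{Vidio} = 120 − 8p_{Vidio} + 3p_{Streamly} = 0 ⇒ p_{Vidio} = 15 + 0.375p_{Streamly}.
Setting p_{Vidio} = p_{Streamly} in the reaction function: p_{Vidio} = 15 + 0.375p_{Vidio}, so p_{Vidio} = 15 / 0.625 = 24.
q_{Vidio} = 100 − 4·24 + 3·24 = 76.
Profit = (24 − 5)·76 = 1444.

1444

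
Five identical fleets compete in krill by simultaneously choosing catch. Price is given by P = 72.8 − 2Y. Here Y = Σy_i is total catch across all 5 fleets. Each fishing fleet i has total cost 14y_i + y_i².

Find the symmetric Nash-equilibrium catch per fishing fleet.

A representative fishing fleet's profit is π_i = y_i(72.8 − 2Y) − 14y_i − y_i², with Y = y_i + Σ_{j≠i} y_j.
First-order condition: 58.8 − 6y_i − 2Σ_{j≠i} y_j = 0.
In a symmetric equilibrium every fishing fleet chooses the same y, so Σ_{j≠i} y_j = 4y. The condition becomes 58.8 − 14y = 0, giving y = 58.8/14 = 4.2.

4.2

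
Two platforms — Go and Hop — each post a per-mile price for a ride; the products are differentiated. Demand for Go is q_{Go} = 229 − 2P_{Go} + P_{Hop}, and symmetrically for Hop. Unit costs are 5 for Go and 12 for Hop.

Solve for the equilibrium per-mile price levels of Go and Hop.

80.6, 83.4

Go's profit: π = (P_{Go} − 5)(229 − 2P_{Go} + P_{Hop}).
∂π/∂P_{Go} = 239 − 4P_{Go} + P_{Hop} = 0 ⇒ P_{Go} = 59.75 + 0.25P_{Hop}.
Similarly P_{Hop} = 63.25 + 0.25P_{Go}.
Solving the two reaction functions simultaneously: (1 − (0.25)(0.25))P_{Go} = 59.75 + 0.25·63.25, so 0.9375P_{Go} = 75.5625 and P_{Go} = 80.6.
Then P_{Hop} = 63.25 + 0.25·80.6 = 83.4.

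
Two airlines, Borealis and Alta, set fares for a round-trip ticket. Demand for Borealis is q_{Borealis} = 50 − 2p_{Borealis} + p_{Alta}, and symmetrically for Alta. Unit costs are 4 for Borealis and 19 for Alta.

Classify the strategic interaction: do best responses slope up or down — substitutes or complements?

Borealis's profit: π = (p_{Borealis} − 4)(50 − 2p_{Borealis} + p_{Alta}).
∂π/∂p_{Borealis} = 58 − 4p_{Borealis} + p_{Alta} = 0 ⇒ p_{Borealis} = 14.5 + 0.25p_{Alta}.
The best-response slope dp_{Borealis}/dp_{Alta} = 0.25 > 0: the reaction function is upward-sloping, so the choices are strategic complements.

strategic complements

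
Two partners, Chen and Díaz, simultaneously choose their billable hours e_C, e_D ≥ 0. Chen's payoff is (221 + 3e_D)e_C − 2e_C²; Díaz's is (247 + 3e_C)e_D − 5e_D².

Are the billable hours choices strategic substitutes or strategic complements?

Expanding Chen's payoff: 221e_C + 3e_De_C − 2e_C².
∂π/∂e_C = 221 + 3e_D − 4e_C = 0, so e_C = 55.25 + 0.75e_D.
The best-response slope de_C/de_D = 0.75 > 0: the reaction function is upward-sloping, so the choices are strategic complements.

strategic complements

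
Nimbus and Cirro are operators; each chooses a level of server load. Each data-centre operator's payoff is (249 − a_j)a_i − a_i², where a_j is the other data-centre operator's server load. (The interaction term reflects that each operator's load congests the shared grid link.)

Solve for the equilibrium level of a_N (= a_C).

83

Nimbus's payoff is (249 − a_C)a_N − a_N².
∂π/∂a_N = 249 − a_C − 2a_N = 0, so a_N = 124.5 − 0.5a_C.
By symmetry a_C = a_N; substituting into the reaction function, 1.5a_N = 124.5 and a_N = 83.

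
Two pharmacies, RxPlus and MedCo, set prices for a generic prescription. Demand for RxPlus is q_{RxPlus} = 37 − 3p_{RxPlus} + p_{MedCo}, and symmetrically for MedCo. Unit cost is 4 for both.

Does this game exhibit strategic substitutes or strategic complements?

RxPlus's profit: π = (p_{RxPlus} − 4)(37 − 3p_{RxPlus} + p_{MedCo}).
∂π/∂p_{RxPlus} = 49 − 6p_{RxPlus} + p_{MedCo} = 0 ⇒ p_{RxPlus} = 49/6 + (1/6)p_{MedCo}.
The best-response slope dp_{RxPlus}/dp_{MedCo} = 1/6 > 0: the reaction function is upward-sloping, so the choices are strategic complements.

strategic complements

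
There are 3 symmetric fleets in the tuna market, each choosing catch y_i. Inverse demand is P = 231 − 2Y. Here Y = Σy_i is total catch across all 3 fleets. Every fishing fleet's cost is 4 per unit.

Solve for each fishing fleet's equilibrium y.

28.375

A representative fishing fleet's profit is π_i = y_i(231 − 2Y) − 4y_i, with Y = y_i + Σ_{j≠i} y_j.
First-order condition: 227 − 4y_i − 2Σ_{j≠i} y_j = 0.
Imposing symmetry (y_j = y for all j) turns Σ_{j≠i} y_j into 2y, so 227 = 8y and y = 28.375.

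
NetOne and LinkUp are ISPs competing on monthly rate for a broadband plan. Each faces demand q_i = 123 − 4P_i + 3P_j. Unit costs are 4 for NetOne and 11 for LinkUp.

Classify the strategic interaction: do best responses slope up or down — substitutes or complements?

NetOne's profit: π = (P_{NetOne} − 4)(123 − 4P_{NetOne} + 3P_{LinkUp}).
∂π/∂P_{NetOne} = 139 − 8P_{NetOne} + 3P_{LinkUp} = 0 ⇒ P_{NetOne} = 17.375 + 0.375P_{LinkUp}.
The best-response slope dP_{NetOne}/dP_{LinkUp} = 0.375 > 0: the reaction function is upward-sloping, so the choices are strategic complements.

strategic complements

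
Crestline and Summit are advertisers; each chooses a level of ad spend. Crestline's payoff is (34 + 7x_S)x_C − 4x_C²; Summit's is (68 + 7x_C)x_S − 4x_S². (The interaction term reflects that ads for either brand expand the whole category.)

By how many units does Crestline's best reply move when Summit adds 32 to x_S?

28

Expanding Crestline's payoff: 34x_C + 7x_Sx_C − 4x_C².
∂π/∂x_C = 34 + 7x_S − 8x_C = 0, so x_C = 4.25 + 0.875x_S.
The reaction-function slope is 0.875, so a 32-unit rise in x_S moves x_C by 0.875 × 32 = 28. Crestline's best response rises — the actions are strategic complements.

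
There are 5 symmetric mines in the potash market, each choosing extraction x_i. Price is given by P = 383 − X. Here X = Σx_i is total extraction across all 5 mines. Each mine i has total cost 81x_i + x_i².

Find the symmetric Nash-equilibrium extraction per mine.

A representative mine's profit is π_i = x_i(383 − X) − 81x_i − x_i², with X = x_i + Σ_{j≠i} x_j.
First-order condition: 302 − 4x_i − Σ_{j≠i} x_j = 0.
In a symmetric equilibrium every mine chooses the same x, so Σ_{j≠i} x_j = 4x. The condition becomes 302 − 8x = 0, giving x = 302/8 = 37.75.

37.75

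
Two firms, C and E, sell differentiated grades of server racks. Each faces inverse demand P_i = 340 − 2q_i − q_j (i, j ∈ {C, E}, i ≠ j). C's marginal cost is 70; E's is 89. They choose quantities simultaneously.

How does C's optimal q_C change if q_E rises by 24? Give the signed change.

Firm C's profit: π = q_C(340 − 2q_C − q_E) − 70q_C.
∂π/∂q_C = 270 − 4q_C − q_E = 0 ⇒ q_C = 67.5 − 0.25q_E.
The reaction-function slope is −0.25, so a 24-unit rise in q_E moves q_C by −0.25 × 24 = −6. C's best response falls — the actions are strategic substitutes.

-6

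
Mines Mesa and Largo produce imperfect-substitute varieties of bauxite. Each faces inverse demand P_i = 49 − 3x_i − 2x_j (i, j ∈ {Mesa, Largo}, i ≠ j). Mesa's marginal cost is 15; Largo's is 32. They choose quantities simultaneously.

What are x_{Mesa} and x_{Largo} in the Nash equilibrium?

5.3125, 1.0625

Mine Mesa's profit: π = x_{Mesa}(49 − 3x_{Mesa} − 2x_{Largo}) − 15x_{Mesa}.
∂π/∂x_{Mesa} = 34 − 6x_{Mesa} − 2x_{Largo} = 0 ⇒ x_{Mesa} = 17/3 − (1/3)x_{Largo}.
Similarly x_{Largo} = 17/6 − (1/3)x_{Mesa}.
Substituting the second reaction function into the first: x_{Mesa} = 17/3 − (1/3)(17/6 − (1/3)x_{Mesa}), which gives (8/9)x_{Mesa} = 85/18 ⇒ x_{Mesa} = 5.3125.
Then x_{Largo} = 17/6 − (1/3)·5.3125 = 1.0625.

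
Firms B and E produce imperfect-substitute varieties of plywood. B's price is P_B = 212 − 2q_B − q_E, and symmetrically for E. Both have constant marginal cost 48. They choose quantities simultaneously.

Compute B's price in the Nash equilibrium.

Firm B's profit: π = q_B(212 − 2q_B − q_E) − 48q_B.
∂π/∂q_B = 164 − 4q_B − q_E = 0 ⇒ q_B = 41 − 0.25q_E.
By symmetry q_E = q_B; substituting into the reaction function, 1.25q_B = 41 and q_B = 32.8.
P_B = 212 − 2·32.8 − 32.8 = 113.6.

113.6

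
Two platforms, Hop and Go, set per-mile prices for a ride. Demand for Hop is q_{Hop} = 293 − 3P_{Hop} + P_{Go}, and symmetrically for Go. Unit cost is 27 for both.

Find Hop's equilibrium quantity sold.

Hop's profit: π = (P_{Hop} − 27)(293 − 3P_{Hop} + P_{Go}).
∂π/∂P_{Hop} = 374 − 6P_{Hop} + P_{Go} = 0 ⇒ P_{Hop} = 187/3 + (1/6)P_{Go}.
Setting P_{Hop} = P_{Go} in the reaction function: P_{Hop} = 187/3 + (1/6)P_{Hop}, so P_{Hop} = (187/3) / (5/6) = 74.8.
q_{Hop} = 293 − 3·74.8 + 74.8 = 143.4.

143.4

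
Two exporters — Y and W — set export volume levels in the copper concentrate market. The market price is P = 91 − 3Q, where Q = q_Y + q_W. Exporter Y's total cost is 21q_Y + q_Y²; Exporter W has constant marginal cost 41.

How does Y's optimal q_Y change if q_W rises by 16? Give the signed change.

-6

Exporter Y's profit: π = q_Y(91 − 3(q_Y + q_W)) − 21q_Y − q_Y².
∂π/∂q_Y = 70 − 8q_Y − 3q_W = 0, so q_Y = 8.75 − 0.375q_W.
The reaction-function slope is −0.375, so a 16-unit rise in q_W moves q_Y by −0.375 × 16 = −6. Y's best response falls — the actions are strategic substitutes.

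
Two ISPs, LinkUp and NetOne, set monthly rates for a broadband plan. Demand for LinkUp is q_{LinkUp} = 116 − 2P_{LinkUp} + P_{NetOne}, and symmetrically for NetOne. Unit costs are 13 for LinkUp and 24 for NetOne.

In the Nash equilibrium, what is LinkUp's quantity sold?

71.6

LinkUp's profit: π = (P_{LinkUp} − 13)(116 − 2P_{LinkUp} + P_{NetOne}).
∂π/∂P_{LinkUp} = 142 − 4P_{LinkUp} + P_{NetOne} = 0 ⇒ P_{LinkUp} = 35.5 + 0.25P_{NetOne}.
Similarly P_{NetOne} = 41 + 0.25P_{LinkUp}.
Solving the two reaction functions simultaneously: (1 − (0.25)(0.25))P_{LinkUp} = 35.5 + 0.25·41, so 0.9375P_{LinkUp} = 45.75 and P_{LinkUp} = 48.8.
Then P_{NetOne} = 41 + 0.25·48.8 = 53.2.
q_{LinkUp} = 116 − 2·48.8 + 53.2 = 71.6.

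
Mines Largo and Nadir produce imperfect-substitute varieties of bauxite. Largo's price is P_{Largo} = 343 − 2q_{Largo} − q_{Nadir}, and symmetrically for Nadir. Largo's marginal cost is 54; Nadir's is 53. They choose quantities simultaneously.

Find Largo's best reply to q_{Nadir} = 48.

Mine Largo's profit: π = q_{Largo}(343 − 2q_{Largo} − q_{Nadir}) − 54q_{Largo}.
∂π/∂q_{Largo} = 289 − 4q_{Largo} − q_{Nadir} = 0 ⇒ q_{Largo} = 72.25 − 0.25q_{Nadir}.
At q_{Nadir} = 48: q_{Largo} = 72.25 − 0.25·48 = 60.25.

60.25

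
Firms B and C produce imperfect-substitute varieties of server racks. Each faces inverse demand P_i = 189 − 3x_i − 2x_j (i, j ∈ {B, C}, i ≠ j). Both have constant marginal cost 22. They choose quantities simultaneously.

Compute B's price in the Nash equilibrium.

84.625

Firm B's profit: π = x_B(189 − 3x_B − 2x_C) − 22x_B.
∂π/∂x_B = 167 − 6x_B − 2x_C = 0 ⇒ x_B = 167/6 − (1/3)x_C.
By symmetry x_C = x_B; substituting into the reaction function, (4/3)x_B = 167/6 and x_B = 20.875.
P_B = 189 − 3·20.875 − 2·20.875 = 84.625.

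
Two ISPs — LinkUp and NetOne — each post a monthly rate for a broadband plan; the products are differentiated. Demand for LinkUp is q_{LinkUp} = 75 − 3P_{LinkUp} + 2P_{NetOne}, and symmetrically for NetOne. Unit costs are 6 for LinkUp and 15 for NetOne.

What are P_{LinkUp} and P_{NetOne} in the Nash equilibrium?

LinkUp's profit: π = (P_{LinkUp} − 6)(75 − 3P_{LinkUp} + 2P_{NetOne}).
∂π/∂P_{LinkUp} = 93 − 6P_{LinkUp} + 2P_{NetOne} = 0 ⇒ P_{LinkUp} = 15.5 + (1/3)P_{NetOne}.
Similarly P_{NetOne} = 20 + (1/3)P_{LinkUp}.
Plugging P_{NetOne} into LinkUp's best response: P_{LinkUp} = 15.5 + (1/3)(20 + (1/3)P_{LinkUp}) ⇒ (8/9)P_{LinkUp} = 133/6, so P_{LinkUp} = 24.9375.
Then P_{NetOne} = 20 + (1/3)·24.9375 = 28.3125.

24.9375, 28.3125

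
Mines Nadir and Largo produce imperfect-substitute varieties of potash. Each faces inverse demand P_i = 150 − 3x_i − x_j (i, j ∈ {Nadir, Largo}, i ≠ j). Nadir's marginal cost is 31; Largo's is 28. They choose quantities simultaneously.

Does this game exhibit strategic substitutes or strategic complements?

strategic substitutes

Mine Nadir's profit: π = x_{Nadir}(150 − 3x_{Nadir} − x_{Largo}) − 31x_{Nadir}.
∂π/∂x_{Nadir} = 119 − 6x_{Nadir} − x_{Largo} = 0 ⇒ x_{Nadir} = 119/6 − (1/6)x_{Largo}.
The best-response slope dx_{Nadir}/dx_{Largo} = −1/6 < 0: the reaction function is downward-sloping, so the choices are strategic substitutes.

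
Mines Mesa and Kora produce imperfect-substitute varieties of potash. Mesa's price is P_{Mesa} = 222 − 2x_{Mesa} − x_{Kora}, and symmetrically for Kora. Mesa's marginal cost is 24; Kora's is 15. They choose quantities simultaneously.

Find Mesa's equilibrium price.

102

Mine Mesa's profit: π = x_{Mesa}(222 − 2x_{Mesa} − x_{Kora}) − 24x_{Mesa}.
∂π/∂x_{Mesa} = 198 − 4x_{Mesa} − x_{Kora} = 0 ⇒ x_{Mesa} = 49.5 − 0.25x_{Kora}.
Similarly x_{Kora} = 51.75 − 0.25x_{Mesa}.
Substituting the second reaction function into the first: x_{Mesa} = 49.5 − 0.25(51.75 − 0.25x_{Mesa}), which gives 0.9375x_{Mesa} = 36.5625 ⇒ x_{Mesa} = 39.
Then x_{Kora} = 51.75 − 0.25·39 = 42.
P_{Mesa} = 222 − 2·39 − 42 = 102.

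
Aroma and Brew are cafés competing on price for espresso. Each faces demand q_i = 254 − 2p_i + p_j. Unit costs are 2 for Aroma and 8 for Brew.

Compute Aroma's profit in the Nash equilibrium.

14382.08

Aroma's profit: π = (p_{Aroma} − 2)(254 − 2p_{Aroma} + p_{Brew}).
∂π/∂p_{Aroma} = 258 − 4p_{Aroma} + p_{Brew} = 0 ⇒ p_{Aroma} = 64.5 + 0.25p_{Brew}.
Similarly p_{Brew} = 67.5 + 0.25p_{Aroma}.
Substituting the second reaction function into the first: p_{Aroma} = 64.5 + 0.25(67.5 + 0.25p_{Aroma}), which gives 0.9375p_{Aroma} = 81.375 ⇒ p_{Aroma} = 86.8.
Then p_{Brew} = 67.5 + 0.25·86.8 = 89.2.
q_{Aroma} = 254 − 2·86.8 + 89.2 = 169.6.
Profit = (86.8 − 2)·169.6 = 14382.08.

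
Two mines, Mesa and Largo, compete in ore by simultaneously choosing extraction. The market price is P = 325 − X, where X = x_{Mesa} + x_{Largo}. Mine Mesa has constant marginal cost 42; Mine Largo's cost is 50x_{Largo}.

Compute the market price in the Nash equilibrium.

Mine Mesa's profit: π = x_{Mesa}(325 − (x_{Mesa} + x_{Largo})) − 42x_{Mesa}.
∂π/∂x_{Mesa} = 283 − 2x_{Mesa} − x_{Largo} = 0, so x_{Mesa} = 141.5 − 0.5x_{Largo}.
By the same steps for Largo: x_{Largo} = 137.5 − 0.5x_{Mesa}.
Solving the two reaction functions simultaneously: (1 − (−0.5)(−0.5))x_{Mesa} = 141.5 − 0.5·137.5, so 0.75x_{Mesa} = 72.75 and x_{Mesa} = 97.
Then x_{Largo} = 137.5 − 0.5·97 = 89.
Equilibrium price: P = 325 − 186 = 139.

139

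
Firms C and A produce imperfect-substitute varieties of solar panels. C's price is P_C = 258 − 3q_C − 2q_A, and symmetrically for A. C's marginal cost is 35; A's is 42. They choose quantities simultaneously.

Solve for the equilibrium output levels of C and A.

Firm C's profit: π = q_C(258 − 3q_C − 2q_A) − 35q_C.
∂π/∂q_C = 223 − 6q_C − 2q_A = 0 ⇒ q_C = 223/6 − (1/3)q_A.
Similarly q_A = 36 − (1/3)q_C.
Substituting the second reaction function into the first: q_C = 223/6 − (1/3)(36 − (1/3)q_C), which gives (8/9)q_C = 151/6 ⇒ q_C = 28.3125.
Then q_A = 36 − (1/3)·28.3125 = 26.5625.

28.3125, 26.5625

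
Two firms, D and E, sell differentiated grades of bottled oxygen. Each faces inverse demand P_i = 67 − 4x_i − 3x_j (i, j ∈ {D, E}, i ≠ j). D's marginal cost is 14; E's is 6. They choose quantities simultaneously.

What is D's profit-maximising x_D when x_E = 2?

5.875

Firm D's profit: π = x_D(67 − 4x_D − 3x_E) − 14x_D.
∂π/∂x_D = 53 − 8x_D − 3x_E = 0 ⇒ x_D = 6.625 − 0.375x_E.
At x_E = 2: x_D = 6.625 − 0.375·2 = 5.875.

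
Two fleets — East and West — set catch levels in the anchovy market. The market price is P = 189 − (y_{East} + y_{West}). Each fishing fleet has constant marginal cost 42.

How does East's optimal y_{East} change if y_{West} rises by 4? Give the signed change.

-2

Fishing fleet East's profit: π = y_{East}(189 − (y_{East} + y_{West})) − 42y_{East}.
∂π/∂y_{East} = 147 − 2y_{East} − y_{West} = 0, so y_{East} = 73.5 − 0.5y_{West}.
The reaction-function slope is −0.5, so a 4-unit rise in y_{West} moves y_{East} by −0.5 × 4 = −2. East's best response falls — the actions are strategic substitutes.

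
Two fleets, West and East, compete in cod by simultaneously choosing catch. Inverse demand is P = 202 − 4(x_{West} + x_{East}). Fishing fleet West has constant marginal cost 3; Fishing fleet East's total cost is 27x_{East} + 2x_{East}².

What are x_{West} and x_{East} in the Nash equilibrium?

Fishing fleet West's profit: π = x_{West}(202 − 4(x_{West} + x_{East})) − 3x_{West}.
∂π/∂x_{West} = 199 − 8x_{West} − 4x_{East} = 0, so x_{West} = 24.875 − 0.5x_{East}.
For East: ∂π/∂x_{East} = 175 − 12x_{East} − 4x_{West} = 0 ⇒ x_{East} = 175/12 − (1/3)x_{West}.
Substituting the second reaction function into the first: x_{West} = 24.875 − 0.5(175/12 − (1/3)x_{West}), which gives (5/6)x_{West} = 211/12 ⇒ x_{West} = 21.1.
Then x_{East} = 175/12 − (1/3)·21.1 = 7.55.

21.1, 7.55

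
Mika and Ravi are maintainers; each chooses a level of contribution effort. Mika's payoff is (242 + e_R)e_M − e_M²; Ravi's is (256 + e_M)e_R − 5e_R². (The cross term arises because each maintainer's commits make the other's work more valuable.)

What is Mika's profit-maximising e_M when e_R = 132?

Expanding Mika's payoff: 242e_M + e_Re_M − e_M².
∂π/∂e_M = 242 + e_R − 2e_M = 0, so e_M = 121 + 0.5e_R.
At e_R = 132: e_M = 121 + 0.5·132 = 187.

187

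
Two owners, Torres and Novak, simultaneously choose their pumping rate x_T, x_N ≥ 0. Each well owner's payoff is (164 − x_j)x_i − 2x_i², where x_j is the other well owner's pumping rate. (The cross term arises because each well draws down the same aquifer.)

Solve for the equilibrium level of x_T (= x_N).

Torres's payoff is (164 − x_N)x_T − 2x_T².
∂π/∂x_T = 164 − x_N − 4x_T = 0, so x_T = 41 − 0.25x_N.
By symmetry x_N = x_T; substituting into the reaction function, 1.25x_T = 41 and x_T = 32.8.

32.8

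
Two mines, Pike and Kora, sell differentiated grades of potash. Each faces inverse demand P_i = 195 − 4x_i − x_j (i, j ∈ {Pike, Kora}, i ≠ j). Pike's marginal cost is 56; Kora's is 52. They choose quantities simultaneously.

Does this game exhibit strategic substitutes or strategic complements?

strategic substitutes

Mine Pike's profit: π = x_{Pike}(195 − 4x_{Pike} − x_{Kora}) − 56x_{Pike}.
∂π/∂x_{Pike} = 139 − 8x_{Pike} − x_{Kora} = 0 ⇒ x_{Pike} = 17.375 − 0.125x_{Kora}.
The best-response slope dx_{Pike}/dx_{Kora} = −0.125 < 0: the reaction function is downward-sloping, so the choices are strategic substitutes.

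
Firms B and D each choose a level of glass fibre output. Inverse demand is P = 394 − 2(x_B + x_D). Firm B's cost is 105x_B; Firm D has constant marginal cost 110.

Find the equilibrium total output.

95.5

Firm B's profit: π = x_B(394 − 2(x_B + x_D)) − 105x_B.
∂π/∂x_B = 289 − 4x_B − 2x_D = 0, so x_B = 72.25 − 0.5x_D.
By the same steps for D: x_D = 71 − 0.5x_B.
Solving the two reaction functions simultaneously: (1 − (−0.5)(−0.5))x_B = 72.25 − 0.5·71, so 0.75x_B = 36.75 and x_B = 49.
Then x_D = 71 − 0.5·49 = 46.5.
Total output: 49 + 46.5 = 95.5.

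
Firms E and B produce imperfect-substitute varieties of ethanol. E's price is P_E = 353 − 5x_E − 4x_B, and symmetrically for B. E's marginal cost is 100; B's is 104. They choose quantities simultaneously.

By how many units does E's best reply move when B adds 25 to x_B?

-10

Firm E's profit: π = x_E(353 − 5x_E − 4x_B) − 100x_E.
∂π/∂x_E = 253 − 10x_E − 4x_B = 0 ⇒ x_E = 25.3 − 0.4x_B.
The reaction-function slope is −0.4, so a 25-unit rise in x_B moves x_E by −0.4 × 25 = −10. E's best response falls — the actions are strategic substitutes.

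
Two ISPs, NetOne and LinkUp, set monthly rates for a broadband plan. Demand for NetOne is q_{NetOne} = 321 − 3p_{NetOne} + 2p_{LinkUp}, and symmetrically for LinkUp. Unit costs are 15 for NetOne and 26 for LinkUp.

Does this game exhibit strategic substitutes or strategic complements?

NetOne's profit: π = (p_{NetOne} − 15)(321 − 3p_{NetOne} + 2p_{LinkUp}).
∂π/∂p_{NetOne} = 366 − 6p_{NetOne} + 2p_{LinkUp} = 0 ⇒ p_{NetOne} = 61 + (1/3)p_{LinkUp}.
The best-response slope dp_{NetOne}/dp_{LinkUp} = 1/3 > 0: the reaction function is upward-sloping, so the choices are strategic complements.

strategic complements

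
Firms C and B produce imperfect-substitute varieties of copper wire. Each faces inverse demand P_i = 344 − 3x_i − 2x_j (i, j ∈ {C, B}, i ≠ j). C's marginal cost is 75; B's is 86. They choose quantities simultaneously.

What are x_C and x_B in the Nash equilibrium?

34.3125, 31.5625

Firm C's profit: π = x_C(344 − 3x_C − 2x_B) − 75x_C.
∂π/∂x_C = 269 − 6x_C − 2x_B = 0 ⇒ x_C = 269/6 − (1/3)x_B.
Similarly x_B = 43 − (1/3)x_C.
Plugging x_B into C's best response: x_C = 269/6 − (1/3)(43 − (1/3)x_C) ⇒ (8/9)x_C = 30.5, so x_C = 34.3125.
Then x_B = 43 − (1/3)·34.3125 = 31.5625.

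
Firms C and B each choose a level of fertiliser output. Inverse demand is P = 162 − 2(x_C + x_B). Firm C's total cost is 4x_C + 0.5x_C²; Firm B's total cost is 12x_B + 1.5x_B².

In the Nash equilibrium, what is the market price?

Firm C's profit: π = x_C(162 − 2(x_C + x_B)) − 4x_C − 0.5x_C².
∂π/∂x_C = 158 − 5x_C − 2x_B = 0, so x_C = 31.6 − 0.4x_B.
For B: ∂π/∂x_B = 150 − 7x_B − 2x_C = 0 ⇒ x_B = 150/7 − (2/7)x_C.
Plugging x_B into C's best response: x_C = 31.6 − 0.4(150/7 − (2/7)x_C) ⇒ (31/35)x_C = 806/35, so x_C = 26.
Then x_B = 150/7 − (2/7)·26 = 14.
Equilibrium price: P = 162 − 2·40 = 82.

82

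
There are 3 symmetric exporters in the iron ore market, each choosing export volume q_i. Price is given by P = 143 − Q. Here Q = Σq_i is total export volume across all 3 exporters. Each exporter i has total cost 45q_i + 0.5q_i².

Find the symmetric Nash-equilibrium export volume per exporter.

A representative exporter's profit is π_i = q_i(143 − Q) − 45q_i − 0.5q_i², with Q = q_i + Σ_{j≠i} q_j.
First-order condition: 98 − 3q_i − Σ_{j≠i} q_j = 0.
Imposing symmetry (q_j = q for all j) turns Σ_{j≠i} q_j into 2q, so 98 = 5q and q = 19.6.

19.6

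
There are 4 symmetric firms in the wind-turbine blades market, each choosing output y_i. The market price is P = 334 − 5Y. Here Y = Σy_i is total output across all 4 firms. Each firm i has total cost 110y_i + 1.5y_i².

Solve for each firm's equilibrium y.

8

A representative firm's profit is π_i = y_i(334 − 5Y) − 110y_i − 1.5y_i², with Y = y_i + Σ_{j≠i} y_j.
First-order condition: 224 − 13y_i − 5Σ_{j≠i} y_j = 0.
In a symmetric equilibrium every firm chooses the same y, so Σ_{j≠i} y_j = 3y. The condition becomes 224 − 28y = 0, giving y = 224/28 = 8.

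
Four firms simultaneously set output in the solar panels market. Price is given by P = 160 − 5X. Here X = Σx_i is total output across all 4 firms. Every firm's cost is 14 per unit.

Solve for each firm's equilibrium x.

A representative firm's profit is π_i = x_i(160 − 5X) − 14x_i, with X = x_i + Σ_{j≠i} x_j.
First-order condition: 146 − 10x_i − 5Σ_{j≠i} x_j = 0.
Imposing symmetry (x_j = x for all j) turns Σ_{j≠i} x_j into 3x, so 146 = 25x and x = 5.84.

5.84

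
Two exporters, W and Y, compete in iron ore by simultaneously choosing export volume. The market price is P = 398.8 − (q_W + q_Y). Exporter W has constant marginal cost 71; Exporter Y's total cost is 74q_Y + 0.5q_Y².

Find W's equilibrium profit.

17350.1584

Exporter W's profit: π = q_W(398.8 − (q_W + q_Y)) − 71q_W.
∂π/∂q_W = 327.8 − 2q_W − q_Y = 0, so q_W = 163.9 − 0.5q_Y.
For Y: ∂π/∂q_Y = 324.8 − 3q_Y − q_W = 0 ⇒ q_Y = 1624/15 − (1/3)q_W.
Substituting the second reaction function into the first: q_W = 163.9 − 0.5(1624/15 − (1/3)q_W), which gives (5/6)q_W = 3293/30 ⇒ q_W = 131.72.
Then q_Y = 1624/15 − (1/3)·131.72 = 64.36.
Price P = 398.8 − 196.08 = 202.72.
W's profit: (202.72 − 71)·131.72 = 17350.1584.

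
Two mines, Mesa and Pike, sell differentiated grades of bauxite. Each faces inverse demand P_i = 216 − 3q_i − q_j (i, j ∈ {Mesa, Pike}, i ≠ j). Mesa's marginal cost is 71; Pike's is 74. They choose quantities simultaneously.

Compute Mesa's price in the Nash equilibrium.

133.4

Mine Mesa's profit: π = q_{Mesa}(216 − 3q_{Mesa} − q_{Pike}) − 71q_{Mesa}.
∂π/∂q_{Mesa} = 145 − 6q_{Mesa} − q_{Pike} = 0 ⇒ q_{Mesa} = 145/6 − (1/6)q_{Pike}.
Similarly q_{Pike} = 71/3 − (1/6)q_{Mesa}.
Solving the two reaction functions simultaneously: (1 − (−1/6)(−1/6))q_{Mesa} = 145/6 − (1/6)·(71/3), so (35/36)q_{Mesa} = 182/9 and q_{Mesa} = 20.8.
Then q_{Pike} = 71/3 − (1/6)·20.8 = 20.2.
P_{Mesa} = 216 − 3·20.8 − 20.2 = 133.4.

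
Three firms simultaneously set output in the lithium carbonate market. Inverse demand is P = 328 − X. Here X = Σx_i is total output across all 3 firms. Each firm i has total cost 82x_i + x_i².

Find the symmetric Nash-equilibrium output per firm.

A representative firm's profit is π_i = x_i(328 − X) − 82x_i − x_i², with X = x_i + Σ_{j≠i} x_j.
First-order condition: 246 − 4x_i − Σ_{j≠i} x_j = 0.
In a symmetric equilibrium every firm chooses the same x, so Σ_{j≠i} x_j = 2x. The condition becomes 246 − 6x = 0, giving x = 246/6 = 41.

41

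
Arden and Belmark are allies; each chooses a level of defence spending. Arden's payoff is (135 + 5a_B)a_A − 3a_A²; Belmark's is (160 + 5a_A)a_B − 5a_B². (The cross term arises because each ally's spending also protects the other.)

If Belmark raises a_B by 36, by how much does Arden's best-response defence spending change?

Expanding Arden's payoff: 135a_A + 5a_Ba_A − 3a_A².
∂π/∂a_A = 135 + 5a_B − 6a_A = 0, so a_A = 22.5 + (5/6)a_B.
The reaction-function slope is 5/6, so a 36-unit rise in a_B moves a_A by 5/6 × 36 = 30. Arden's best response rises — the actions are strategic complements.

30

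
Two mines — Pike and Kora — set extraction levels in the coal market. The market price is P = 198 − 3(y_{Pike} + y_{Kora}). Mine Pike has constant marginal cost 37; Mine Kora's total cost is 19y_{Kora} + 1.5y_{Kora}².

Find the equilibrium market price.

Mine Pike's profit: π = y_{Pike}(198 − 3(y_{Pike} + y_{Kora})) − 37y_{Pike}.
∂π/∂y_{Pike} = 161 − 6y_{Pike} − 3y_{Kora} = 0, so y_{Pike} = 161/6 − 0.5y_{Kora}.
For Kora: ∂π/∂y_{Kora} = 179 − 9y_{Kora} − 3y_{Pike} = 0 ⇒ y_{Kora} = 179/9 − (1/3)y_{Pike}.
Substituting the second reaction function into the first: y_{Pike} = 161/6 − 0.5(179/9 − (1/3)y_{Pike}), which gives (5/6)y_{Pike} = 152/9 ⇒ y_{Pike} = 304/15.
Then y_{Kora} = 179/9 − (1/3)·(304/15) = 197/15.
Equilibrium price: P = 198 − 3·33.4 = 97.8.

97.8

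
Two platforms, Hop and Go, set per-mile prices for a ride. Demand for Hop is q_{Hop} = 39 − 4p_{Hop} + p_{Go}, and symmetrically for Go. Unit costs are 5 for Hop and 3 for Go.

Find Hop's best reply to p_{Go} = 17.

9.5

Hop's profit: π = (p_{Hop} − 5)(39 − 4p_{Hop} + p_{Go}).
∂π/∂p_{Hop} = 59 − 8p_{Hop} + p_{Go} = 0 ⇒ p_{Hop} = 7.375 + 0.125p_{Go}.
At p_{Go} = 17: p_{Hop} = 7.375 + 0.125·17 = 9.5.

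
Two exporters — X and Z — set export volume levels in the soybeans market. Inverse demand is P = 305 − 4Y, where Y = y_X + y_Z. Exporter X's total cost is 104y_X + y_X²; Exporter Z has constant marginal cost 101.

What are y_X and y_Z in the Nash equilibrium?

Exporter X's profit: π = y_X(305 − 4(y_X + y_Z)) − 104y_X − y_X².
∂π/∂y_X = 201 − 10y_X − 4y_Z = 0, so y_X = 20.1 − 0.4y_Z.
For Z: ∂π/∂y_Z = 204 − 8y_Z − 4y_X = 0 ⇒ y_Z = 25.5 − 0.5y_X.
Solving the two reaction functions simultaneously: (1 − (−0.4)(−0.5))y_X = 20.1 − 0.4·25.5, so 0.8y_X = 9.9 and y_X = 12.375.
Then y_Z = 25.5 − 0.5·12.375 = 19.3125.

12.375, 19.3125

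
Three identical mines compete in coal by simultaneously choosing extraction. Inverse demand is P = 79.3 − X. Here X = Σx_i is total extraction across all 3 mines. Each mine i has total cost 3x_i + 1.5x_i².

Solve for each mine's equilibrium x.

A representative mine's profit is π_i = x_i(79.3 − X) − 3x_i − 1.5x_i², with X = x_i + Σ_{j≠i} x_j.
First-order condition: 76.3 − 5x_i − Σ_{j≠i} x_j = 0.
With identical mines, set every x_j = x: then 76.3 − 5x − 2x = 0, i.e. x = 76.3/7 = 10.9.

10.9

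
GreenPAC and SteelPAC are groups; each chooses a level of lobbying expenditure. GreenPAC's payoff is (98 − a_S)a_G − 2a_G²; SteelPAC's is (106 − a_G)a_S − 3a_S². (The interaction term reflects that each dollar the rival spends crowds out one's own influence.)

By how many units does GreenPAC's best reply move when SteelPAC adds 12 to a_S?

Expanding GreenPAC's payoff: 98a_G − a_Sa_G − 2a_G².
∂π/∂a_G = 98 − a_S − 4a_G = 0, so a_G = 24.5 − 0.25a_S.
The reaction-function slope is −0.25, so a 12-unit rise in a_S moves a_G by −0.25 × 12 = −3. GreenPAC's best response falls — the actions are strategic substitutes.

-3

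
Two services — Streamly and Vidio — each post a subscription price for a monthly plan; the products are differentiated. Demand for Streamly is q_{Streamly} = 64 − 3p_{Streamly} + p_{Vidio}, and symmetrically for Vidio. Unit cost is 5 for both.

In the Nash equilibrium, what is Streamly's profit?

Streamly's profit: π = (p_{Streamly} − 5)(64 − 3p_{Streamly} + p_{Vidio}).
∂π/∂p_{Streamly} = 79 − 6p_{Streamly} + p_{Vidio} = 0 ⇒ p_{Streamly} = 79/6 + (1/6)p_{Vidio}.
By symmetry p_{Vidio} = p_{Streamly}; substituting into the reaction function, (5/6)p_{Streamly} = 79/6 and p_{Streamly} = 15.8.
q_{Streamly} = 64 − 3·15.8 + 15.8 = 32.4.
Profit = (15.8 − 5)·32.4 = 349.92.

349.92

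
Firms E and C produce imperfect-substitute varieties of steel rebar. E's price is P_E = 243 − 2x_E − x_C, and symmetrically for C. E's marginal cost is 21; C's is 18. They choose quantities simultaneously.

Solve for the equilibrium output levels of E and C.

44.2, 45.2

Firm E's profit: π = x_E(243 − 2x_E − x_C) − 21x_E.
∂π/∂x_E = 222 − 4x_E − x_C = 0 ⇒ x_E = 55.5 − 0.25x_C.
Similarly x_C = 56.25 − 0.25x_E.
Solving the two reaction functions simultaneously: (1 − (−0.25)(−0.25))x_E = 55.5 − 0.25·56.25, so 0.9375x_E = 41.4375 and x_E = 44.2.
Then x_C = 56.25 − 0.25·44.2 = 45.2.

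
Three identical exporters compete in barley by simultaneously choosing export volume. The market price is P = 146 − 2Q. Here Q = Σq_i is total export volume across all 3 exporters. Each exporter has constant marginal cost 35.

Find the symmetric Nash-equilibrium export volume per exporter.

A representative exporter's profit is π_i = q_i(146 − 2Q) − 35q_i, with Q = q_i + Σ_{j≠i} q_j.
First-order condition: 111 − 4q_i − 2Σ_{j≠i} q_j = 0.
In a symmetric equilibrium every exporter chooses the same q, so Σ_{j≠i} q_j = 2q. The condition becomes 111 − 8q = 0, giving q = 111/8 = 13.875.

13.875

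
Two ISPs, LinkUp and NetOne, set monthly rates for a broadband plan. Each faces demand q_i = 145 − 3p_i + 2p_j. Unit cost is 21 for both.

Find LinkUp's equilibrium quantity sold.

LinkUp's profit: π = (p_{LinkUp} − 21)(145 − 3p_{LinkUp} + 2p_{NetOne}).
∂π/∂p_{LinkUp} = 208 − 6p_{LinkUp} + 2p_{NetOne} = 0 ⇒ p_{LinkUp} = 104/3 + (1/3)p_{NetOne}.
Setting p_{LinkUp} = p_{NetOne} in the reaction function: p_{LinkUp} = 104/3 + (1/3)p_{LinkUp}, so p_{LinkUp} = (104/3) / (2/3) = 52.
q_{LinkUp} = 145 − 3·52 + 2·52 = 93.

93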